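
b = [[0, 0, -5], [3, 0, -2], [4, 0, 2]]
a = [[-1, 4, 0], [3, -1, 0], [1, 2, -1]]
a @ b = [[12, 0, -3], [-3, 0, -13], [2, 0, -11]]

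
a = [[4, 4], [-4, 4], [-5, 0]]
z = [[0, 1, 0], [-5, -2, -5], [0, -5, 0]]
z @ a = [[-4, 4], [13, -28], [20, -20]]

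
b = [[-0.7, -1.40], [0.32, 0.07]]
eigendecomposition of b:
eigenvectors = [[0.90+0.00j, 0.90-0.00j], [(-0.25-0.35j), (-0.25+0.35j)]]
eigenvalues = [(-0.31+0.55j), (-0.31-0.55j)]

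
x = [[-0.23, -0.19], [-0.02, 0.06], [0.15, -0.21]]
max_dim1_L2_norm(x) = 0.3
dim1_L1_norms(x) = [0.42, 0.08, 0.36]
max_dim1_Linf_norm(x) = 0.23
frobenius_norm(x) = 0.40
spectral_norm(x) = 0.30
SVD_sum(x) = [[-0.16, -0.24], [0.02, 0.03], [-0.05, -0.07]] + [[-0.07, 0.05], [-0.04, 0.03], [0.20, -0.14]]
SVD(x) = [[0.95, 0.3], [-0.12, 0.19], [0.28, -0.93]] @ diag([0.30249743785810757, 0.26095076181011695]) @ [[-0.57, -0.82], [-0.82, 0.57]]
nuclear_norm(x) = 0.56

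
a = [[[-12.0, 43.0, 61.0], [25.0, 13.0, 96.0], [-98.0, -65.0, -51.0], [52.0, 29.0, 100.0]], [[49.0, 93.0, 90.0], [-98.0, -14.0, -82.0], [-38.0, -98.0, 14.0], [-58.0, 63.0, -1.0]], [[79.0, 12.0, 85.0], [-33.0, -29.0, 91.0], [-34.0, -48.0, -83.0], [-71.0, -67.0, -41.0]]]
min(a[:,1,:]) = -98.0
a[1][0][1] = 93.0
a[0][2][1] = -65.0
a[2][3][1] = -67.0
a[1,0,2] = 90.0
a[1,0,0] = 49.0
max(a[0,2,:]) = -51.0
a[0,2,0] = -98.0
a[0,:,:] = [[-12.0, 43.0, 61.0], [25.0, 13.0, 96.0], [-98.0, -65.0, -51.0], [52.0, 29.0, 100.0]]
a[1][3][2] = -1.0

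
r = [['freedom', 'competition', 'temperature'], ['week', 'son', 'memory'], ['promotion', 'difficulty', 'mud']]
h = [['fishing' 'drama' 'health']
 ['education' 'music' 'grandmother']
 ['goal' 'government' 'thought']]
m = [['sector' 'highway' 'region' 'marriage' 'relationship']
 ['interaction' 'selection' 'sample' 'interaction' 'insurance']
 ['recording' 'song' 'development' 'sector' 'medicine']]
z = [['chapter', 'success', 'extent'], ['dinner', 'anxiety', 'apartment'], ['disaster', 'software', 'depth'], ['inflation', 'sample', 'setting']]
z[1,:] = ['dinner', 'anxiety', 'apartment']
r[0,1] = 'competition'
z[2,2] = 'depth'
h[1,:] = ['education', 'music', 'grandmother']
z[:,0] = ['chapter', 'dinner', 'disaster', 'inflation']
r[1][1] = 'son'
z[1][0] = 'dinner'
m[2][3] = 'sector'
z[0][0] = 'chapter'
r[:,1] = ['competition', 'son', 'difficulty']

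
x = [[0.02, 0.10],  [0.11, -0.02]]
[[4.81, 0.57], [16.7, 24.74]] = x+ [[4.79, 0.47], [16.59, 24.76]]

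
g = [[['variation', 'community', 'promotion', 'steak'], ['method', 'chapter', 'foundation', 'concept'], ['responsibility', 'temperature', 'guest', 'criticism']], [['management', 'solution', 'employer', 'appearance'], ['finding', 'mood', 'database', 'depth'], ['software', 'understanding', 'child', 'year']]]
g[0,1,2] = 'foundation'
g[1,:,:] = [['management', 'solution', 'employer', 'appearance'], ['finding', 'mood', 'database', 'depth'], ['software', 'understanding', 'child', 'year']]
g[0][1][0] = 'method'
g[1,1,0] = 'finding'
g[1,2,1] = 'understanding'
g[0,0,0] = 'variation'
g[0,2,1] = 'temperature'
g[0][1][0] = 'method'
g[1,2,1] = 'understanding'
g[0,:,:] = [['variation', 'community', 'promotion', 'steak'], ['method', 'chapter', 'foundation', 'concept'], ['responsibility', 'temperature', 'guest', 'criticism']]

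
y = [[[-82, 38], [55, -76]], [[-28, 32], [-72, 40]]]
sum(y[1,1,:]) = -32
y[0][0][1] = 38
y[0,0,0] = -82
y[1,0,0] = -28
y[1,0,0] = -28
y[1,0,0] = -28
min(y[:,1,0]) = -72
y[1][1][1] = 40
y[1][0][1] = 32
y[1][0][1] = 32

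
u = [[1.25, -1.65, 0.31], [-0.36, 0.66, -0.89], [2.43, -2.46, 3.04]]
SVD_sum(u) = [[0.99, -1.07, 1.11], [-0.6, 0.66, -0.68], [2.48, -2.69, 2.78]] + [[0.29, -0.56, -0.8], [0.07, -0.13, -0.18], [-0.1, 0.19, 0.27]] + [[-0.02, -0.02, 0.0], [0.18, 0.13, -0.03], [0.05, 0.04, -0.01]]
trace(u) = 4.95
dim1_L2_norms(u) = [2.09, 1.17, 4.6]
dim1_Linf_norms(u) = [1.65, 0.89, 3.04]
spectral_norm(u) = 5.07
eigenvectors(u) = [[0.23+0.00j, -0.78+0.00j, -0.78-0.00j], [-0.25+0.00j, (-0.38+0.27j), (-0.38-0.27j)], [0.94+0.00j, (0.31+0.29j), (0.31-0.29j)]]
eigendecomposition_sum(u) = [[0.65+0.00j, -0.76+0.00j, 0.70+0.00j], [(-0.7+0j), (0.83+0j), -0.76+0.00j], [(2.61+0j), (-3.09+0j), 2.82+0.00j]] + [[0.30+0.07j,(-0.44+0.38j),-0.19+0.09j], [(0.17-0.07j),(-0.09+0.34j),(-0.07+0.11j)], [(-0.09-0.14j),0.32+0.02j,0.11+0.04j]] + [[(0.3-0.07j),(-0.44-0.38j),-0.19-0.09j], [0.17+0.07j,-0.09-0.34j,-0.07-0.11j], [(-0.09+0.14j),0.32-0.02j,0.11-0.04j]]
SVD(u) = [[-0.36,-0.92,-0.12], [0.22,-0.21,0.95], [-0.91,0.32,0.28]] @ diag([5.06650763399491, 1.1007806139004772, 0.23512216980151532]) @ [[-0.54, 0.59, -0.6],[-0.28, 0.55, 0.79],[0.79, 0.59, -0.13]]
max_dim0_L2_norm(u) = 3.18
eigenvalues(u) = [(4.3+0j), (0.32+0.45j), (0.32-0.45j)]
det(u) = 1.31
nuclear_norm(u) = 6.40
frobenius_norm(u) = 5.19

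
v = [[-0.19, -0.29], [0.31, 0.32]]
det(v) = 0.029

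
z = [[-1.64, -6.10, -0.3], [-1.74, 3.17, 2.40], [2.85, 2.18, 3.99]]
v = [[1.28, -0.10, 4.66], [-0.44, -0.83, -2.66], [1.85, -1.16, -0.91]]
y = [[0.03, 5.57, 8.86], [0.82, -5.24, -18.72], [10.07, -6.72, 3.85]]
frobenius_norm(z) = 9.36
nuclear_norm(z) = 14.84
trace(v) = -0.46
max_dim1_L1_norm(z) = 9.02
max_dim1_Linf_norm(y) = 18.72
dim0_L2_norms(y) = [10.1, 10.18, 21.07]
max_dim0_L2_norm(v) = 5.44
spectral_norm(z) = 7.99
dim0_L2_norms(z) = [3.72, 7.21, 4.67]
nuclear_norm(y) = 37.01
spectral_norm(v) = 5.57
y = z @ v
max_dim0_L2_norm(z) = 7.21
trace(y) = -1.36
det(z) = -92.39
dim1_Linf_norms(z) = [6.1, 3.17, 3.99]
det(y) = -653.27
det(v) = 7.08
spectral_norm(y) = 21.97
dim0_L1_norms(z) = [6.23, 11.45, 6.69]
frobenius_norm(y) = 25.48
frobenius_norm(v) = 6.08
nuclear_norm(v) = 8.48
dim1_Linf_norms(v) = [4.66, 2.66, 1.85]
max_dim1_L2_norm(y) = 19.46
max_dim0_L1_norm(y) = 31.43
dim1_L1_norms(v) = [6.04, 3.93, 3.92]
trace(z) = 5.52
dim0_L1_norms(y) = [10.92, 17.53, 31.43]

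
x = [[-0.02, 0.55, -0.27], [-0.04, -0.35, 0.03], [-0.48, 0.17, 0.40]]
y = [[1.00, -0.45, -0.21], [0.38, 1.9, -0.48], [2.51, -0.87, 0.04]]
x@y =[[-0.49, 1.29, -0.27], [-0.10, -0.67, 0.18], [0.59, 0.19, 0.04]]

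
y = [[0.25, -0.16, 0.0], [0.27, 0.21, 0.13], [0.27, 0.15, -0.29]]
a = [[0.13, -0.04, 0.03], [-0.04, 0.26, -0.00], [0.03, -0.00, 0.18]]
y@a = [[0.04, -0.05, 0.01],[0.03, 0.04, 0.03],[0.02, 0.03, -0.04]]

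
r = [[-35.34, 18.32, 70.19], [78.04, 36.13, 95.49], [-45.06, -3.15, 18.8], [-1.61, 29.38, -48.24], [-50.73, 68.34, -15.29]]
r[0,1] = 18.32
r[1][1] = 36.13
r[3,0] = -1.61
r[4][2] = -15.29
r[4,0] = -50.73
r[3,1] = 29.38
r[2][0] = -45.06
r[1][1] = 36.13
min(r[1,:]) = 36.13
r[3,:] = [-1.61, 29.38, -48.24]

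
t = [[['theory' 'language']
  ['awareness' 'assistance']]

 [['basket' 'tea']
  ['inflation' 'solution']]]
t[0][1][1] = 'assistance'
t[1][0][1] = 'tea'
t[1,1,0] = 'inflation'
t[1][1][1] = 'solution'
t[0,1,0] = 'awareness'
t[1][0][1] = 'tea'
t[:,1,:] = [['awareness', 'assistance'], ['inflation', 'solution']]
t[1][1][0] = 'inflation'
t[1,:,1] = ['tea', 'solution']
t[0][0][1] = 'language'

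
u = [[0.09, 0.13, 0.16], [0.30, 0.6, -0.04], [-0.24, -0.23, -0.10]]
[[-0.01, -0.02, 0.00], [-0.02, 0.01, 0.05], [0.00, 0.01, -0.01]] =u @ [[0.06,0.03,-0.07], [-0.06,-0.01,0.12], [-0.05,-0.14,-0.05]]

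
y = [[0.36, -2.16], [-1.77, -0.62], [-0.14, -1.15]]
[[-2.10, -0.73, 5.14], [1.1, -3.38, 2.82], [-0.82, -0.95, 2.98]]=y@[[-0.91, 1.69, -0.72],  [0.82, 0.62, -2.50]]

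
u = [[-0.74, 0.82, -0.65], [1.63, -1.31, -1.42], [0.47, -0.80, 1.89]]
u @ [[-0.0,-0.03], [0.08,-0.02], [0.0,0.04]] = [[0.07, -0.02], [-0.10, -0.08], [-0.06, 0.08]]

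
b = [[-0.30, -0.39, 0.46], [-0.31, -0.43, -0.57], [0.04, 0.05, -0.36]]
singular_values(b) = [0.83, 0.71, 0.0]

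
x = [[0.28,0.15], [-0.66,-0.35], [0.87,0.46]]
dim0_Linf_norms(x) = [0.87, 0.46]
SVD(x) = [[-0.25, -0.88], [0.59, 0.21], [-0.77, 0.44]] @ diag([1.275733950371335, 0.001699373398534111]) @ [[-0.88, -0.47], [0.47, -0.88]]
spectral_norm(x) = 1.28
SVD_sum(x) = [[0.28, 0.15],[-0.66, -0.35],[0.87, 0.46]] + [[-0.00,0.00],[0.00,-0.00],[0.0,-0.00]]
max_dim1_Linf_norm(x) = 0.87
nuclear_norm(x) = 1.28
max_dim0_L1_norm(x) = 1.81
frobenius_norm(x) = 1.28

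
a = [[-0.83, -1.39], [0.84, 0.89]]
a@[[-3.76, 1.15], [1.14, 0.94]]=[[1.54, -2.26], [-2.14, 1.80]]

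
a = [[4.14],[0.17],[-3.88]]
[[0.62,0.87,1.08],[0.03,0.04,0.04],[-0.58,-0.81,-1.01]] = a@[[0.15,0.21,0.26]]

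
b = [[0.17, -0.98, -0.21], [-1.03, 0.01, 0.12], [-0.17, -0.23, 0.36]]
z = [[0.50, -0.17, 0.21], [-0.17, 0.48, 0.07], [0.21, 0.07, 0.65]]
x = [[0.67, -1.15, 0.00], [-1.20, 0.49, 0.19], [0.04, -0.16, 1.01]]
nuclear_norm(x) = 3.38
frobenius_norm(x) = 2.13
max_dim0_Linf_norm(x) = 1.2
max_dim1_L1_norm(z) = 0.93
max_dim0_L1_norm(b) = 1.37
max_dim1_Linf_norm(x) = 1.2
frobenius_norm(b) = 1.52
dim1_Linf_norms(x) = [1.15, 1.2, 1.01]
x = z + b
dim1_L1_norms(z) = [0.88, 0.72, 0.93]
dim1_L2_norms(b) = [1.02, 1.04, 0.46]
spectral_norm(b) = 1.13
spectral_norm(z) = 0.80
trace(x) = 2.17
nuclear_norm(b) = 2.45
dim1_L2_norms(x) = [1.33, 1.31, 1.02]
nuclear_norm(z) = 1.63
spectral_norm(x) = 1.77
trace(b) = 0.54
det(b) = -0.39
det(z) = 0.11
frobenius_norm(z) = 1.03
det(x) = -1.05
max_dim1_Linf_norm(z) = 0.65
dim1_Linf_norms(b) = [0.98, 1.03, 0.36]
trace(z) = 1.63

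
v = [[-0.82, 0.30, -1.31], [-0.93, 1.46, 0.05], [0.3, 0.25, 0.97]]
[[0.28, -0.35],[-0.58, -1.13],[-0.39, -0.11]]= v @ [[-0.36, 0.35], [-0.62, -0.55], [-0.13, -0.08]]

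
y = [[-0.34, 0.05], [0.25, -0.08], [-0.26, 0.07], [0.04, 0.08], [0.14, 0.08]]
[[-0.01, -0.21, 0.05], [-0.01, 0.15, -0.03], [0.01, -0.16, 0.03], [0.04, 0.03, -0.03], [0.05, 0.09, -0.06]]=y@ [[0.11, 0.62, -0.21], [0.48, 0.04, -0.33]]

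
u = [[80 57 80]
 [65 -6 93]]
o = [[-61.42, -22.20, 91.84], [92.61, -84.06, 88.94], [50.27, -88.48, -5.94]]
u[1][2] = 93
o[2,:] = [50.27, -88.48, -5.94]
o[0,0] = -61.42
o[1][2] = 88.94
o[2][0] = 50.27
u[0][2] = 80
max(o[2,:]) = 50.27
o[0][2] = 91.84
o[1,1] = -84.06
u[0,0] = 80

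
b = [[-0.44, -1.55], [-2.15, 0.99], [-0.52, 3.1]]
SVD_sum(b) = [[0.43,-1.25], [-0.53,1.54], [-1.00,2.94]] + [[-0.87, -0.30], [-1.62, -0.55], [0.48, 0.16]]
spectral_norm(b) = 3.75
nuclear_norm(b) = 5.76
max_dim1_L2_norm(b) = 3.14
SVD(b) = [[0.35,0.46], [-0.44,0.85], [-0.83,-0.25]] @ diag([3.7466855079018333, 2.0103352220160646]) @ [[0.32, -0.95], [-0.95, -0.32]]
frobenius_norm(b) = 4.25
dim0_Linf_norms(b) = [2.15, 3.1]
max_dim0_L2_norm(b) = 3.6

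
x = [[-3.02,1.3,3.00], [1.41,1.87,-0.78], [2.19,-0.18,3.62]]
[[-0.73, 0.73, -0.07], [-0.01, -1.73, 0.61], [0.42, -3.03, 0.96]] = x @[[0.18, -0.81, 0.24], [-0.14, -0.47, 0.2], [0.0, -0.37, 0.13]]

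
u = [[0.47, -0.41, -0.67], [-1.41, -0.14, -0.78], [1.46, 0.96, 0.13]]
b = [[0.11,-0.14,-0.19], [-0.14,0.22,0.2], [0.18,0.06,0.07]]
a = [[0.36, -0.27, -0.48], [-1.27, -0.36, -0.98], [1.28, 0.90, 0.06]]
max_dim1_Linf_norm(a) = 1.28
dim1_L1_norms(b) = [0.44, 0.56, 0.31]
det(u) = 1.51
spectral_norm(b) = 0.42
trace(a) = 0.06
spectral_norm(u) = 2.27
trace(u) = 0.46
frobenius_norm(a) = 2.36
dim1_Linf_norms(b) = [0.19, 0.22, 0.18]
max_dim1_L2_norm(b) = 0.33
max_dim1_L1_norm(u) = 2.55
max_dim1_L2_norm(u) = 1.75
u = a + b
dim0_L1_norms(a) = [2.91, 1.53, 1.52]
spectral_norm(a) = 2.14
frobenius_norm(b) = 0.47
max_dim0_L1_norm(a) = 2.91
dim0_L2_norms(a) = [1.84, 1.01, 1.09]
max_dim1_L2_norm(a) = 1.64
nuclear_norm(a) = 3.52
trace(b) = 0.40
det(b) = 0.00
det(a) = 0.96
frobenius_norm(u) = 2.55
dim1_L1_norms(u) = [1.55, 2.33, 2.55]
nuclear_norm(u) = 3.91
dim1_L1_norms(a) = [1.11, 2.61, 2.24]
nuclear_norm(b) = 0.66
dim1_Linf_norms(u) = [0.67, 1.41, 1.46]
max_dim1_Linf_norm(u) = 1.46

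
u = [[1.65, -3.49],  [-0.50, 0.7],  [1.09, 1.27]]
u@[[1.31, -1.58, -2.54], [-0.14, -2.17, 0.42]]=[[2.65, 4.97, -5.66], [-0.75, -0.73, 1.56], [1.25, -4.48, -2.24]]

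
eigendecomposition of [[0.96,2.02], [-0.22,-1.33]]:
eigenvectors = [[0.99,-0.70], [-0.11,0.72]]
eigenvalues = [0.75, -1.12]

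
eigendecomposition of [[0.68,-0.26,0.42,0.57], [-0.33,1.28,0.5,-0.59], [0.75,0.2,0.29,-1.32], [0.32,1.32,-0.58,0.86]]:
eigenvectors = [[-0.40+0.00j, -0.78+0.00j, (-0.11-0.09j), (-0.11+0.09j)], [-0.13+0.00j, -0.09+0.00j, (0.62+0j), (0.62-0j)], [0.79+0.00j, -0.60+0.00j, (0.26+0.41j), (0.26-0.41j)], [(0.44+0j), (-0.11+0j), (0.1-0.6j), 0.10+0.60j]]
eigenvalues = [(-0.85+0j), (1.05+0j), (1.46+0.95j), (1.46-0.95j)]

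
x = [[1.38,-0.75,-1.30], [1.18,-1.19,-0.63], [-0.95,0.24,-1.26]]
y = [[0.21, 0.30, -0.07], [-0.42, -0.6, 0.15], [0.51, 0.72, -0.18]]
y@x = [[0.71, -0.53, -0.37], [-1.43, 1.06, 0.74], [1.72, -1.28, -0.89]]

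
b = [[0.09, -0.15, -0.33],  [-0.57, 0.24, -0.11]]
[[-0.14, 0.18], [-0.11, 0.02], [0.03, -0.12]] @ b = [[-0.12, 0.06, 0.03], [-0.02, 0.02, 0.03], [0.07, -0.03, 0.0]]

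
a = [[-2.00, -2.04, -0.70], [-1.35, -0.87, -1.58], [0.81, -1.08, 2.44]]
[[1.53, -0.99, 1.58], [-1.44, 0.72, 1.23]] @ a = [[-0.44, -3.97, 4.35], [2.90, 0.98, 2.87]]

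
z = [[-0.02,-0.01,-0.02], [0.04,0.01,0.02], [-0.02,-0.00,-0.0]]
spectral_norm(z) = 0.06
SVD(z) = [[-0.51,  -0.64,  0.58], [0.81,  -0.12,  0.58], [-0.3,  0.76,  0.58]] @ diag([0.05668575301645164, 0.013664750453551814, 2.016102241943704e-19]) @ [[0.86, 0.23, 0.46], [-0.52, 0.38, 0.76], [-0.00, 0.89, -0.45]]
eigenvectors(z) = [[-0.41, 0.00, -0.41], [0.82, 0.89, -0.41], [-0.41, -0.45, 0.82]]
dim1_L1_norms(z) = [0.05, 0.07, 0.02]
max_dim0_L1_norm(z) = 0.08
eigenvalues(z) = [-0.02, 0.0, 0.01]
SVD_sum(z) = [[-0.02,  -0.01,  -0.01], [0.04,  0.01,  0.02], [-0.01,  -0.0,  -0.01]] + [[0.0, -0.0, -0.01], [0.00, -0.0, -0.00], [-0.01, 0.00, 0.01]] + [[0.0, 0.00, -0.00],[0.00, 0.00, -0.00],[0.00, 0.00, -0.00]]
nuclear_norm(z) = 0.07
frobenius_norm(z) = 0.06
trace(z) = -0.01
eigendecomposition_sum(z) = [[-0.02, -0.01, -0.01], [0.04, 0.01, 0.03], [-0.02, -0.01, -0.01]] + [[0.0,0.00,0.0], [0.00,0.00,0.0], [-0.00,-0.0,-0.0]] + [[-0.0, -0.0, -0.01], [-0.00, -0.0, -0.01], [0.00, 0.01, 0.01]]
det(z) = 0.00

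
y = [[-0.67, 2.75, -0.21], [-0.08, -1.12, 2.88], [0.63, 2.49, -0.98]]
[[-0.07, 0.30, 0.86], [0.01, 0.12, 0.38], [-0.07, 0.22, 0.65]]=y@ [[-0.01,0.02,0.07],[-0.03,0.12,0.35],[-0.01,0.09,0.27]]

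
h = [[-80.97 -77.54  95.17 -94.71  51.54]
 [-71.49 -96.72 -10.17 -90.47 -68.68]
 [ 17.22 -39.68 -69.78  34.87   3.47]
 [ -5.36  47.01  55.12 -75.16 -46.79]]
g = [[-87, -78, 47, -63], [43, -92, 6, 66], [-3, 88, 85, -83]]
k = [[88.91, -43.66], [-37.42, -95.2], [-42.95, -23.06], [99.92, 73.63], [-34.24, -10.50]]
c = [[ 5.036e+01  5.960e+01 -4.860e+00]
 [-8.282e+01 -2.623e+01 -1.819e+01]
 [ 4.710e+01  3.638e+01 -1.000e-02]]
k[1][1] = -95.2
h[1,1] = -96.72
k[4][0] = -34.24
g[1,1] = -92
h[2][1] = -39.68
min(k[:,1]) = -95.2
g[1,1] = -92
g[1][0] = 43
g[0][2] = 47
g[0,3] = -63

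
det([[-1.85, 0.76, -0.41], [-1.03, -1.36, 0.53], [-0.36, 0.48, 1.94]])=7.129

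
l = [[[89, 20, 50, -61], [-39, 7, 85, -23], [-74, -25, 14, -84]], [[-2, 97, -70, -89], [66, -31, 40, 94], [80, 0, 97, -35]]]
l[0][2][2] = 14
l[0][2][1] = -25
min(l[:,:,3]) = -89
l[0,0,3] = -61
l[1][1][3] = 94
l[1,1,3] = 94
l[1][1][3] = 94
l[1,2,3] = -35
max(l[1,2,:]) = 97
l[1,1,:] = [66, -31, 40, 94]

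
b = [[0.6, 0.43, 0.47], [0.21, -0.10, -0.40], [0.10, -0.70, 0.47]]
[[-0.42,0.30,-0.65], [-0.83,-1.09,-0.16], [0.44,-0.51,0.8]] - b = [[-1.02, -0.13, -1.12], [-1.04, -0.99, 0.24], [0.34, 0.19, 0.33]]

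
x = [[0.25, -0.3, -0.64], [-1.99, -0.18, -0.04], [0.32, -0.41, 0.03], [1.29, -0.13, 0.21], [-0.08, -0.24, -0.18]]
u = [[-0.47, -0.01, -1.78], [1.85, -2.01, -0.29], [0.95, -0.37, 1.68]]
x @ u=[[-1.28, 0.84, -1.43], [0.56, 0.40, 3.53], [-0.88, 0.81, -0.40], [-0.65, 0.17, -1.91], [-0.58, 0.55, -0.09]]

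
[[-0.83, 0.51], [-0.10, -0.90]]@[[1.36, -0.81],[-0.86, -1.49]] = [[-1.57, -0.09], [0.64, 1.42]]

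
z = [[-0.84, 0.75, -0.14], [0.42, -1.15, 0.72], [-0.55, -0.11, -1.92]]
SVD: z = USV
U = [[0.31, -0.60, -0.74], [-0.51, 0.56, -0.66], [0.81, 0.58, -0.13]]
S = [2.28, 1.37, 0.49]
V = [[-0.40,0.32,-0.86],[0.30,-0.84,-0.45],[0.86,0.44,-0.24]]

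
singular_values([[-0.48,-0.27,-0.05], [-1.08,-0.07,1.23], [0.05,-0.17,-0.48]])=[1.71, 0.58, 0.0]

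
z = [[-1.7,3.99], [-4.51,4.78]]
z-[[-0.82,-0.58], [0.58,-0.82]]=[[-0.88, 4.57], [-5.09, 5.60]]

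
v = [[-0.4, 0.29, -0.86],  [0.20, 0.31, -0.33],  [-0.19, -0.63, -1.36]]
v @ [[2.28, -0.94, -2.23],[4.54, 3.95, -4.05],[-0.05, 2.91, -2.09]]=[[0.45, -0.98, 1.51], [1.88, 0.08, -1.01], [-3.23, -6.27, 5.82]]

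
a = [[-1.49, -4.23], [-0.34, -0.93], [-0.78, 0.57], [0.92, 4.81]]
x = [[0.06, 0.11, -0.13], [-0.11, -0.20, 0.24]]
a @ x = [[0.38, 0.68, -0.82], [0.08, 0.15, -0.18], [-0.11, -0.20, 0.24], [-0.47, -0.86, 1.03]]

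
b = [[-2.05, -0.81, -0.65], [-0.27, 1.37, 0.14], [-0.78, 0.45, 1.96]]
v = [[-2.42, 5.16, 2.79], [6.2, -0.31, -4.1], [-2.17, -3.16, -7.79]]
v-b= [[-0.37,  5.97,  3.44], [6.47,  -1.68,  -4.24], [-1.39,  -3.61,  -9.75]]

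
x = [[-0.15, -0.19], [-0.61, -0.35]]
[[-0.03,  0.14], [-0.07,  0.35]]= x @ [[0.05,-0.26], [0.11,-0.55]]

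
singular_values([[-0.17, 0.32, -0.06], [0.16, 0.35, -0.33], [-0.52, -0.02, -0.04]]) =[0.59, 0.55, 0.16]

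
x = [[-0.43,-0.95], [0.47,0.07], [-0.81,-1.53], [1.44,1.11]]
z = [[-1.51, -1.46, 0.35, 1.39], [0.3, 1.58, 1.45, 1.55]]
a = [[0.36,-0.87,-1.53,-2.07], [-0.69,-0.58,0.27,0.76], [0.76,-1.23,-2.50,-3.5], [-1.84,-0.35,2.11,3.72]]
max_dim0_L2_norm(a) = 5.56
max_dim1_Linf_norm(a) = 3.72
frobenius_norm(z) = 3.68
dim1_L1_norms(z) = [4.71, 4.88]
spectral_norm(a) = 6.94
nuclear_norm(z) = 5.21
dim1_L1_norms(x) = [1.38, 0.54, 2.34, 2.55]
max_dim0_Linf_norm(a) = 3.72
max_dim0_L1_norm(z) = 3.04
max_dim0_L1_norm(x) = 3.66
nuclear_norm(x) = 3.35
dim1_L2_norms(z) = [2.54, 2.66]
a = x @ z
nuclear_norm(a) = 8.72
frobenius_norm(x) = 2.76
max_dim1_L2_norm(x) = 1.82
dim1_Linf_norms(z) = [1.51, 1.58]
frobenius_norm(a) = 7.17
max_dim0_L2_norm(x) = 2.12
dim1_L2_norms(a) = [2.74, 1.21, 4.54, 4.67]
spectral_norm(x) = 2.67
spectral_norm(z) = 2.67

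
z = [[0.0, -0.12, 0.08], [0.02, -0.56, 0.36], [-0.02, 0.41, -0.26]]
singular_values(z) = [0.84, 0.01, 0.0]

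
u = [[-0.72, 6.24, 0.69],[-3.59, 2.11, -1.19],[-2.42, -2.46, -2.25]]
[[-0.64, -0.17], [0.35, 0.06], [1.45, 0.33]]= u @ [[0.21, 0.05],[0.02, 0.0],[-0.89, -0.20]]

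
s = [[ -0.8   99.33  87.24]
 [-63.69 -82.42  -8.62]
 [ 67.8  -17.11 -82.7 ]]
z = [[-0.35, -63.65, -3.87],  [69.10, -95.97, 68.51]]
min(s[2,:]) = -82.7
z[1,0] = 69.1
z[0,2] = -3.87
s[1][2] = -8.62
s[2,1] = -17.11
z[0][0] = -0.35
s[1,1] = -82.42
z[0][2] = -3.87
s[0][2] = 87.24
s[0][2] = 87.24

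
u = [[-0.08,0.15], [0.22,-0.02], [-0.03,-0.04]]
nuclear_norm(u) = 0.38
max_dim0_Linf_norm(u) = 0.22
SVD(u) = [[-0.53, -0.80], [0.85, -0.48], [-0.05, 0.36]] @ diag([0.2487583675458962, 0.13534871471831872]) @ [[0.93,-0.38], [-0.38,-0.93]]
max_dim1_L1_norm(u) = 0.24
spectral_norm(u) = 0.25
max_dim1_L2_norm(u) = 0.22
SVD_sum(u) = [[-0.12,0.05], [0.2,-0.08], [-0.01,0.00]] + [[0.04,0.10], [0.02,0.06], [-0.02,-0.04]]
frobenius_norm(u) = 0.28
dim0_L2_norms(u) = [0.24, 0.16]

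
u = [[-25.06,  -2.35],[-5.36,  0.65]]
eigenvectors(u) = [[-0.98, 0.09],  [-0.2, -1.0]]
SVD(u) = [[-0.98, -0.21],[-0.21, 0.98]] @ diag([25.718023862949774, 1.1231422816125727]) @ [[1.00, 0.08], [-0.08, 1.00]]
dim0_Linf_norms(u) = [25.06, 2.35]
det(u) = -28.88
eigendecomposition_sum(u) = [[-25.08, -2.25], [-5.13, -0.46]] + [[0.02, -0.1], [-0.23, 1.11]]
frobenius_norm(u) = 25.74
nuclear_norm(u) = 26.84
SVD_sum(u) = [[-25.08, -2.12], [-5.27, -0.45]] + [[0.02,-0.23], [-0.09,1.1]]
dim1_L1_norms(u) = [27.41, 6.01]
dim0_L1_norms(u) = [30.42, 3.0]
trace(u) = -24.41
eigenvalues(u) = [-25.54, 1.13]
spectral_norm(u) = 25.72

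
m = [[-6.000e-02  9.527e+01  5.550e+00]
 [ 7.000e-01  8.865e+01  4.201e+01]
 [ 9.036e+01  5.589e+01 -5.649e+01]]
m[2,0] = 90.36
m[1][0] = 0.7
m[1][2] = 42.01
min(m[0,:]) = -0.06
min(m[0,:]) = -0.06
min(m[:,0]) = -0.06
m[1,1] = 88.65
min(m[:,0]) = -0.06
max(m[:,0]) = 90.36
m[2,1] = 55.89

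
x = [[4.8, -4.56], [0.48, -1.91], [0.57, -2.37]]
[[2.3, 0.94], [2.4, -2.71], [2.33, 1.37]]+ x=[[7.10,-3.62], [2.88,-4.62], [2.90,-1.00]]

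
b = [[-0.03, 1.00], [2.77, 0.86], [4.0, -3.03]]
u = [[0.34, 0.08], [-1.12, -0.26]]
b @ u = [[-1.13, -0.26], [-0.02, -0.0], [4.75, 1.11]]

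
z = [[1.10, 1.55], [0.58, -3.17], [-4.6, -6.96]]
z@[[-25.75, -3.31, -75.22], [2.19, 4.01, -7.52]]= [[-24.93, 2.57, -94.40], [-21.88, -14.63, -19.79], [103.21, -12.68, 398.35]]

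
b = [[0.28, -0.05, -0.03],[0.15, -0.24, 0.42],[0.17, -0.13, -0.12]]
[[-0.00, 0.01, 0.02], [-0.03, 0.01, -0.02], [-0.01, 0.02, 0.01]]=b@[[-0.0, 0.03, 0.09],[0.07, -0.07, 0.08],[-0.02, -0.03, -0.04]]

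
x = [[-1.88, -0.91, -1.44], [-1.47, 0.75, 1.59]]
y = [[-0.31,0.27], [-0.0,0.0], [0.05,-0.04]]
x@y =[[0.51, -0.45], [0.54, -0.46]]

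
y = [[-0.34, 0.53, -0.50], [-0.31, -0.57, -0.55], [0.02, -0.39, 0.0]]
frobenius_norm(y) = 1.23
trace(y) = -0.91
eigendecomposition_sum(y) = [[0.30, 0.37, 0.52], [-0.44, -0.54, -0.76], [-0.26, -0.32, -0.45]] + [[-0.63,0.16,-1.00],  [0.13,-0.03,0.21],  [0.28,-0.07,0.43]] + [[-0.01,0.01,-0.02], [-0.0,0.00,-0.0], [0.00,-0.0,0.01]]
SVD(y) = [[-0.08, 0.94, 0.33], [-0.95, 0.03, -0.3], [-0.29, -0.34, 0.89]] @ diag([0.8925060620279508, 0.8520160611795402, 0.0012492939852606797]) @ [[0.35, 0.69, 0.63], [-0.39, 0.72, -0.57], [-0.85, -0.05, 0.53]]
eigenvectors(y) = [[0.51,  -0.9,  -0.85], [-0.74,  0.19,  -0.05], [-0.44,  0.39,  0.53]]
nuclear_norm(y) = 1.75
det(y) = 0.00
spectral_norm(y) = 0.89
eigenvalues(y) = [-0.68, -0.23, 0.01]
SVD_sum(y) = [[-0.03, -0.05, -0.05], [-0.3, -0.59, -0.54], [-0.09, -0.18, -0.17]] + [[-0.31, 0.58, -0.46], [-0.01, 0.02, -0.01], [0.11, -0.21, 0.16]] + [[-0.00, -0.0, 0.0], [0.00, 0.00, -0.0], [-0.0, -0.00, 0.0]]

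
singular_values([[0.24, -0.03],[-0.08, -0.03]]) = [0.25, 0.04]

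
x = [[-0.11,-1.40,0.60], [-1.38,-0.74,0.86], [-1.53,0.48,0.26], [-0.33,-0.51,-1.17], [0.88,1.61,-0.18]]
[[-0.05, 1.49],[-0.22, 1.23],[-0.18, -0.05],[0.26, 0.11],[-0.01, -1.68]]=x @ [[0.06, -0.19], [-0.06, -0.9], [-0.21, 0.35]]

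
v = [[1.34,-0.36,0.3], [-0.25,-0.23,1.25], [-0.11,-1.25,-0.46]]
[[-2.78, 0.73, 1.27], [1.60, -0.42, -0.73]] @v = [[-4.05,-0.75,-0.51], [2.33,0.43,0.29]]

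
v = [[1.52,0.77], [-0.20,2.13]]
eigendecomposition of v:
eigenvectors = [[0.89+0.00j,  0.89-0.00j], [0.35+0.29j,  (0.35-0.29j)]]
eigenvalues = [(1.83+0.25j), (1.83-0.25j)]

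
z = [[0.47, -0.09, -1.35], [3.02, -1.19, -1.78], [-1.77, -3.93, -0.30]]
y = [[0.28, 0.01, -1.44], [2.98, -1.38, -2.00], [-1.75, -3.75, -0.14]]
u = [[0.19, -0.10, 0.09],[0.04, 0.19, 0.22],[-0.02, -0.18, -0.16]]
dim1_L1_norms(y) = [1.73, 6.36, 5.64]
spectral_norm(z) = 4.32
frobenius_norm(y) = 5.84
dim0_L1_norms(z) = [5.26, 5.21, 3.43]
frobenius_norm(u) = 0.45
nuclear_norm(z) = 9.10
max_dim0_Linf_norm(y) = 3.75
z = y + u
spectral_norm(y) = 4.14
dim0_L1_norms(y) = [5.01, 5.14, 3.58]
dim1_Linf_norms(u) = [0.19, 0.22, 0.18]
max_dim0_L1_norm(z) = 5.26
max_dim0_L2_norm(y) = 4.0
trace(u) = 0.22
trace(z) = -1.02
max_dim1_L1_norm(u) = 0.45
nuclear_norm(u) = 0.63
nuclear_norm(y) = 9.18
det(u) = 0.00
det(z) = 15.38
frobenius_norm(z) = 5.87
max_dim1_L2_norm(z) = 4.32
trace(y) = -1.24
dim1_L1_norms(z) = [1.91, 5.99, 6.0]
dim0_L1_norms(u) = [0.25, 0.47, 0.47]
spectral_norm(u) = 0.38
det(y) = 17.56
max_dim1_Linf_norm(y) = 3.75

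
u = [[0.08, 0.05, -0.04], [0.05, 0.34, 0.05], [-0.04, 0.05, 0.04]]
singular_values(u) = [0.35, 0.1, 0.0]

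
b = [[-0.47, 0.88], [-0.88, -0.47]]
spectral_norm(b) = 1.00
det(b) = 1.00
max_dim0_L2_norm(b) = 1.0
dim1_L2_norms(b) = [1.0, 1.0]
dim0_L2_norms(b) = [1.0, 1.0]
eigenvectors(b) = [[-0.71j,0.00+0.71j], [(0.71+0j),0.71-0.00j]]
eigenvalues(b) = [(-0.47+0.88j), (-0.47-0.88j)]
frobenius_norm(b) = 1.41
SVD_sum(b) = [[-0.47, 0.0],[-0.88, 0.00]] + [[0.00, 0.88],[0.00, -0.47]]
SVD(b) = [[-0.47, -0.88], [-0.88, 0.47]] @ diag([0.9976472322419383, 0.9976472322419383]) @ [[1.0, 0.0], [-0.00, -1.0]]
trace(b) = -0.94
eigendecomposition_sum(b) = [[-0.24+0.44j, (0.44+0.23j)], [(-0.44-0.24j), -0.24+0.44j]] + [[-0.24-0.44j, 0.44-0.23j], [-0.44+0.24j, (-0.24-0.44j)]]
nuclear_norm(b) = 2.00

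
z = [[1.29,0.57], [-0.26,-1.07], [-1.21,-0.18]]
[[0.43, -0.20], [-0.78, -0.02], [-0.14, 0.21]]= z @ [[0.01, -0.18], [0.73, 0.06]]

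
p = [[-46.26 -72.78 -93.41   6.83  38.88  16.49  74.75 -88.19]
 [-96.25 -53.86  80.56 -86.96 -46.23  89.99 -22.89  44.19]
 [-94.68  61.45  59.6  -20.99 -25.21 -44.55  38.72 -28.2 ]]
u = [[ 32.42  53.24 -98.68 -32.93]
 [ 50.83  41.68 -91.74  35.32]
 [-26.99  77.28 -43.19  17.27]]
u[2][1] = 77.28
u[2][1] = 77.28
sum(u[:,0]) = 56.260000000000005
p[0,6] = 74.75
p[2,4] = -25.21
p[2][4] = -25.21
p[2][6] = 38.72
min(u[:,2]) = -98.68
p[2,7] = -28.2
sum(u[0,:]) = -45.95000000000001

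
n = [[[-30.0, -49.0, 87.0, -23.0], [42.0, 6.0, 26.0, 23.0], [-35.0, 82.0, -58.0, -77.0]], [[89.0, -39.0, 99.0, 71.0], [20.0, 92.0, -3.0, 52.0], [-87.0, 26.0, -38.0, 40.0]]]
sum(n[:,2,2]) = -96.0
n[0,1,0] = 42.0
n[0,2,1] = 82.0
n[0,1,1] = 6.0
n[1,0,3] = 71.0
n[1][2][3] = 40.0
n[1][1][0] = 20.0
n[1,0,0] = 89.0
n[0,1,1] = 6.0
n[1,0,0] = 89.0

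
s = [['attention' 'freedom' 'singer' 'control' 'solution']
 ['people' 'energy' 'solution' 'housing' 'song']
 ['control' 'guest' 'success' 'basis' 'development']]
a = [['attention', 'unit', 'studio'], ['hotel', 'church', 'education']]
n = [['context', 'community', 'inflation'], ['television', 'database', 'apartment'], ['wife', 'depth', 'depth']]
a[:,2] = ['studio', 'education']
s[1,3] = 'housing'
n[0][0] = 'context'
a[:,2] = ['studio', 'education']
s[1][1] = 'energy'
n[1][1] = 'database'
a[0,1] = 'unit'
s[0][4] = 'solution'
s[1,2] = 'solution'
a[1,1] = 'church'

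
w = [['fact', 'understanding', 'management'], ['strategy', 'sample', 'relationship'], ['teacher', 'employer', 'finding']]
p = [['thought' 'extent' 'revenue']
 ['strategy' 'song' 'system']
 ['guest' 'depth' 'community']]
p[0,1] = 'extent'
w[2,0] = 'teacher'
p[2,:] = ['guest', 'depth', 'community']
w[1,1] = 'sample'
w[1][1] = 'sample'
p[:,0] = ['thought', 'strategy', 'guest']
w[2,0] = 'teacher'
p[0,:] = ['thought', 'extent', 'revenue']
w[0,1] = 'understanding'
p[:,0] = ['thought', 'strategy', 'guest']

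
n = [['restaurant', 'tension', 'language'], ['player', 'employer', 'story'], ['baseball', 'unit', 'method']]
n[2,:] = ['baseball', 'unit', 'method']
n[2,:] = ['baseball', 'unit', 'method']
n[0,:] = ['restaurant', 'tension', 'language']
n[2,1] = 'unit'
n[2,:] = ['baseball', 'unit', 'method']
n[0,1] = 'tension'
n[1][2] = 'story'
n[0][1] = 'tension'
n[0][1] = 'tension'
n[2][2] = 'method'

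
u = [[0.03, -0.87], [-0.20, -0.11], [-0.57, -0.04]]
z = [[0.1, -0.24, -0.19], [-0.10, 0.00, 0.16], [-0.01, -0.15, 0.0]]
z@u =[[0.16, -0.05], [-0.09, 0.08], [0.03, 0.03]]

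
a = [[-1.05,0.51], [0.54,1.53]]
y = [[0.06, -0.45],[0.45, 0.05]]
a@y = [[0.17,  0.50], [0.72,  -0.17]]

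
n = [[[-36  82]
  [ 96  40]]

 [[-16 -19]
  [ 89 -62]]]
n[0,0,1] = 82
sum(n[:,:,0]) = 133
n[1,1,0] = 89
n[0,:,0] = [-36, 96]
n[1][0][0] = -16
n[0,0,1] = 82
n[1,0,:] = [-16, -19]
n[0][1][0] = 96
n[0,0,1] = 82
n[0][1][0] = 96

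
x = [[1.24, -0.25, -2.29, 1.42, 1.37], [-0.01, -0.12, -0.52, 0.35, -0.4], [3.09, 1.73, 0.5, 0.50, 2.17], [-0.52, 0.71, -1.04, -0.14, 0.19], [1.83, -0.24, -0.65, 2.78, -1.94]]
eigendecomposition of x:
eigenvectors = [[(-0.17-0.5j), -0.17+0.50j, 0.33+0.00j, 0.48+0.03j, 0.48-0.03j],[(0.07-0.11j), 0.07+0.11j, -0.10+0.00j, -0.13-0.26j, -0.13+0.26j],[-0.74+0.00j, (-0.74-0j), (0.26+0j), (-0.33+0.04j), -0.33-0.04j],[0.13-0.20j, 0.13+0.20j, (0.22+0j), -0.66+0.00j, -0.66-0.00j],[(-0.14-0.29j), (-0.14+0.29j), -0.88+0.00j, (-0.35+0.11j), -0.35-0.11j]]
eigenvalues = [(1.4+3.36j), (1.4-3.36j), (-3.17+0j), (-0.04+0.34j), (-0.04-0.34j)]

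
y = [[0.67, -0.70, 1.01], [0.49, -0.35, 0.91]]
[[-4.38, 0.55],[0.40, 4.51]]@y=[[-2.67, 2.87, -3.92], [2.48, -1.86, 4.51]]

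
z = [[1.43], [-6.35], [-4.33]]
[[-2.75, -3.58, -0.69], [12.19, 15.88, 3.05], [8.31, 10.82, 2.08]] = z @ [[-1.92,-2.5,-0.48]]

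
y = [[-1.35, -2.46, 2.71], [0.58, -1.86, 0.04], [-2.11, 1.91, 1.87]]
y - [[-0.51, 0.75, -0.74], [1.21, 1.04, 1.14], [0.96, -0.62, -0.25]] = [[-0.84, -3.21, 3.45], [-0.63, -2.9, -1.1], [-3.07, 2.53, 2.12]]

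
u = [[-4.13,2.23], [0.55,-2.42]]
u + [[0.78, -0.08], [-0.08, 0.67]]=[[-3.35, 2.15], [0.47, -1.75]]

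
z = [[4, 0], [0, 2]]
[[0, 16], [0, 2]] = z@[[0, 4], [0, 1]]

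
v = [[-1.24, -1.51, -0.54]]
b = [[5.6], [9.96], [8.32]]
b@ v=[[-6.94, -8.46, -3.02], [-12.35, -15.04, -5.38], [-10.32, -12.56, -4.49]]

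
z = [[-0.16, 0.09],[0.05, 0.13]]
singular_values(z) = [0.19, 0.14]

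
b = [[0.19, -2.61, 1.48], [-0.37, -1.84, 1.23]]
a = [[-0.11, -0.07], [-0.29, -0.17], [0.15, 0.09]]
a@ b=[[0.00, 0.42, -0.25],[0.01, 1.07, -0.64],[-0.00, -0.56, 0.33]]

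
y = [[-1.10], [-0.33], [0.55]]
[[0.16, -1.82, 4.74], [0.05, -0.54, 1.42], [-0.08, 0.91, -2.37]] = y @[[-0.15,1.65,-4.31]]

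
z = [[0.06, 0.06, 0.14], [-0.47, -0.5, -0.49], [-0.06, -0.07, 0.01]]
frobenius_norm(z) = 0.86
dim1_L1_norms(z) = [0.26, 1.46, 0.14]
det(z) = 0.00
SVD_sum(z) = [[0.08, 0.09, 0.09], [-0.47, -0.50, -0.5], [-0.04, -0.04, -0.04]] + [[-0.02, -0.03, 0.05], [-0.00, -0.0, 0.01], [-0.02, -0.03, 0.05]] + [[-0.0, 0.0, 0.0], [-0.0, 0.00, 0.0], [0.0, -0.0, -0.00]]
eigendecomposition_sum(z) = [[0.07,0.07,0.05], [-0.48,-0.52,-0.37], [-0.06,-0.06,-0.05]] + [[-0.0, -0.0, 0.00], [0.00, 0.0, -0.0], [0.0, 0.0, -0.00]] + [[-0.0, -0.01, 0.09],[0.0, 0.02, -0.12],[-0.00, -0.01, 0.06]]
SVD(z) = [[-0.18,-0.71,-0.68],[0.98,-0.07,-0.18],[0.08,-0.70,0.71]] @ diag([0.859322293368911, 0.08923952918372109, 0.0012257855697886764]) @ [[-0.55, -0.59, -0.59],[0.36, 0.46, -0.81],[0.75, -0.66, -0.04]]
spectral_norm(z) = 0.86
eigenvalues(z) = [-0.49, -0.0, 0.07]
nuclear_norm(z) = 0.95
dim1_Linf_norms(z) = [0.14, 0.5, 0.07]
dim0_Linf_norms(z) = [0.47, 0.5, 0.49]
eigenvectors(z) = [[0.14,  -0.75,  0.55], [-0.98,  0.66,  -0.76], [-0.12,  0.06,  0.35]]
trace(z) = -0.43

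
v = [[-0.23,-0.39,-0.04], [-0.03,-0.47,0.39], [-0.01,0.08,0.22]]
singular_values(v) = [0.7, 0.37, 0.12]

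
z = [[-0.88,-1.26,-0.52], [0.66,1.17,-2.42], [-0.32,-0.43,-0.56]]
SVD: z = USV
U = [[-0.14, -0.9, -0.42], [0.99, -0.1, -0.12], [0.07, -0.43, 0.9]]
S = [2.8, 1.75, 0.0]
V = [[0.27, 0.47, -0.84],[0.49, 0.69, 0.54],[0.83, -0.56, -0.04]]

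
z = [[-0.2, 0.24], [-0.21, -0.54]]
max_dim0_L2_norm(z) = 0.59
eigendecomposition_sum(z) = [[-0.10+0.29j, (0.12+0.3j)],  [(-0.11-0.26j), (-0.27-0.14j)]] + [[-0.10-0.29j, 0.12-0.30j],[-0.10+0.26j, (-0.27+0.14j)]]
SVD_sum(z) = [[0.04, 0.18], [-0.13, -0.56]] + [[-0.24, 0.06],  [-0.08, 0.02]]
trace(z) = -0.74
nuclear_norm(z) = 0.87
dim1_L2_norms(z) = [0.31, 0.58]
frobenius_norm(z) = 0.66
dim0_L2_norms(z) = [0.29, 0.59]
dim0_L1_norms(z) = [0.41, 0.78]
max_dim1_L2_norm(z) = 0.58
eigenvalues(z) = [(-0.37+0.15j), (-0.37-0.15j)]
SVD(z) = [[-0.31, 0.95], [0.95, 0.31]] @ diag([0.6037020501022526, 0.2623810867847324]) @ [[-0.23,-0.97],[-0.97,0.23]]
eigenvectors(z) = [[(0.73+0j), (0.73-0j)], [-0.52+0.45j, (-0.52-0.45j)]]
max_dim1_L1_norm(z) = 0.75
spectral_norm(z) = 0.60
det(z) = 0.16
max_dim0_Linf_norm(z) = 0.54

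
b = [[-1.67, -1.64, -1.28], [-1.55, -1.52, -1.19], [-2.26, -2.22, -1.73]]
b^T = [[-1.67, -1.55, -2.26], [-1.64, -1.52, -2.22], [-1.28, -1.19, -1.73]]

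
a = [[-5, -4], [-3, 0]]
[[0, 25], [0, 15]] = a @ [[0, -5], [0, 0]]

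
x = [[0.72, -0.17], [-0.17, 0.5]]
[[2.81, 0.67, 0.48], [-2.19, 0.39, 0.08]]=x @ [[3.12,1.22,0.76],[-3.31,1.2,0.42]]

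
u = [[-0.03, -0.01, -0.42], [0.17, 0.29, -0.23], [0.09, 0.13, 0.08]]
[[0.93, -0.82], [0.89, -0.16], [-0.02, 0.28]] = u @ [[-1.73, -1.25], [2.39, 1.78], [-2.15, 2.00]]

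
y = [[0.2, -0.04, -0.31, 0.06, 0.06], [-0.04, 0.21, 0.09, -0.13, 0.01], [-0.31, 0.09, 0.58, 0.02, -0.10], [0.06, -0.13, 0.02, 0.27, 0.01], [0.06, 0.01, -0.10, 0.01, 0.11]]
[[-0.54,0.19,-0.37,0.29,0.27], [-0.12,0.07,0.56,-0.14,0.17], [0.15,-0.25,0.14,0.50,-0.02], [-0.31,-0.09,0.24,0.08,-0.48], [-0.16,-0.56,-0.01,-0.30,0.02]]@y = [[0.03, -0.01, -0.05, 0.02, 0.04],[-0.2, 0.09, 0.35, -0.04, -0.05],[0.03, -0.11, 0.02, 0.18, -0.00],[-0.16, -0.0, 0.28, 0.01, -0.10],[-0.02, -0.07, -0.01, -0.02, -0.02]]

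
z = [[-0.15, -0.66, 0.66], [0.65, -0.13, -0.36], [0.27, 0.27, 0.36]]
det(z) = 0.35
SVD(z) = [[-0.88, -0.47, -0.07], [0.48, -0.87, -0.09], [-0.02, -0.11, 0.99]] @ diag([1.0144099806899591, 0.6602847839703551, 0.522586256166213]) @ [[0.43, 0.51, -0.75], [-0.80, 0.6, -0.06], [0.42, 0.62, 0.66]]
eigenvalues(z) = [(-0.26+0.72j), (-0.26-0.72j), (0.6+0j)]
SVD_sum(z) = [[-0.38, -0.45, 0.67], [0.21, 0.24, -0.36], [-0.01, -0.01, 0.01]] + [[0.25, -0.19, 0.02], [0.46, -0.34, 0.03], [0.06, -0.05, 0.00]] + [[-0.01, -0.02, -0.02], [-0.02, -0.03, -0.03], [0.22, 0.32, 0.34]]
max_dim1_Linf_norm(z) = 0.66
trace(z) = 0.08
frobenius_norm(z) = 1.32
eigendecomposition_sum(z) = [[(-0.14+0.27j), -0.33-0.13j, 0.16-0.17j],[(0.31+0.09j), -0.07+0.38j, -0.22-0.13j],[0.05-0.10j, (0.13+0.04j), -0.05+0.07j]] + [[(-0.14-0.27j),-0.33+0.13j,0.16+0.17j], [0.31-0.09j,-0.07-0.38j,-0.22+0.13j], [0.05+0.10j,(0.13-0.04j),-0.05-0.07j]] + [[(0.13+0j),(0.01-0j),0.34+0.00j], [0.03+0.00j,0.00-0.00j,(0.08+0j)], [0.18+0.00j,(0.01-0j),0.47+0.00j]]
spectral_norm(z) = 1.01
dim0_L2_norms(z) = [0.72, 0.72, 0.83]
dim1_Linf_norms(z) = [0.66, 0.65, 0.36]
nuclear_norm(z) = 2.20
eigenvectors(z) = [[(-0.13+0.65j), (-0.13-0.65j), 0.59+0.00j],[0.71+0.00j, (0.71-0j), 0.13+0.00j],[(0.03-0.25j), (0.03+0.25j), 0.80+0.00j]]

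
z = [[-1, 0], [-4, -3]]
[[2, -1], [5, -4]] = z @ [[-2, 1], [1, 0]]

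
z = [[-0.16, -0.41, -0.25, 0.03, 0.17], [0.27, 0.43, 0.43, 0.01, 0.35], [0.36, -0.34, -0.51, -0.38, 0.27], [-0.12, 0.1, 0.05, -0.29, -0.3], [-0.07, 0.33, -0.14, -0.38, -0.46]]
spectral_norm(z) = 1.01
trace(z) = -0.99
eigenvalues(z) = [(0.33+0j), (-0.18+0.44j), (-0.18-0.44j), (-0.21+0j), (-0.75+0j)]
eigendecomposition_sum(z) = [[-0.09+0.00j, -0.13-0.00j, (-0.02+0j), 0.07-0.00j, -0.11+0.00j], [(0.19-0j), 0.29+0.00j, (0.04-0j), (-0.16+0j), (0.25+0j)], [(-0.08+0j), -0.12-0.00j, -0.02+0.00j, (0.06-0j), (-0.1+0j)], [-0.01+0.00j, (-0.01-0j), -0.00+0.00j, (0.01-0j), (-0.01+0j)], [(0.11-0j), 0.16+0.00j, (0.02-0j), (-0.09+0j), 0.13+0.00j]] + [[(0.02+0.2j), -0.10-0.01j, (-0.18-0j), -0.09-0.13j, (0.06+0.16j)], [0.05-0.17j, 0.09+0.04j, (0.16+0.06j), 0.04+0.15j, (0.01-0.16j)], [0.18+0.23j, (-0.13+0.08j), (-0.23+0.15j), (-0.22-0.08j), (0.2+0.15j)], [(-0-0.1j), 0.05+0.01j, 0.10+0.00j, 0.05+0.07j, -0.03-0.09j], [(-0.11-0.05j), (0.04-0.05j), (0.06-0.1j), (0.1-0.01j), (-0.1-0.02j)]] + [[0.02-0.20j, -0.10+0.01j, (-0.18+0j), -0.09+0.13j, 0.06-0.16j], [0.05+0.17j, (0.09-0.04j), 0.16-0.06j, (0.04-0.15j), (0.01+0.16j)], [0.18-0.23j, -0.13-0.08j, (-0.23-0.15j), -0.22+0.08j, 0.20-0.15j], [-0.00+0.10j, 0.05-0.01j, (0.1-0j), (0.05-0.07j), -0.03+0.09j], [(-0.11+0.05j), 0.04+0.05j, (0.06+0.1j), 0.10+0.01j, (-0.1+0.02j)]] + [[-0.11-0.00j, (-0.05+0j), 0.02+0.00j, (-0.1+0j), -0.01-0.00j], [(-0.04-0j), -0.02+0.00j, (0.01+0j), (-0.03+0j), -0.00-0.00j], [(0.08+0j), (0.03-0j), (-0.01-0j), 0.07-0.00j, 0j], [-0.09-0.00j, -0.03+0.00j, (0.01+0j), -0.07+0.00j, -0.00-0.00j], [0.07+0.00j, (0.03-0j), (-0.01-0j), (0.06-0j), 0.00+0.00j]] + [[(0.01-0j), (-0.03+0j), 0.12+0.00j, (0.24+0j), 0.17-0.00j], [0.01-0.00j, (-0.02+0j), (0.07+0j), 0.13+0.00j, 0.10-0.00j], [(-0+0j), 0.01-0.00j, -0.03-0.00j, -0.06-0.00j, -0.04+0.00j], [-0.02+0.00j, (0.04-0j), -0.16-0.00j, (-0.32-0j), -0.23+0.00j], [-0.03+0.00j, 0.07-0.00j, (-0.27-0j), (-0.55-0j), (-0.39+0j)]]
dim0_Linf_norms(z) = [0.36, 0.43, 0.51, 0.38, 0.46]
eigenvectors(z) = [[(0.35+0j), -0.38-0.26j, -0.38+0.26j, -0.64+0.00j, -0.35+0.00j],[-0.78+0.00j, (0.24+0.35j), 0.24-0.35j, -0.22+0.00j, -0.19+0.00j],[0.31+0.00j, (-0.68+0j), (-0.68-0j), (0.42+0j), (0.09+0j)],[(0.04+0j), (0.2+0.14j), (0.2-0.14j), -0.47+0.00j, 0.46+0.00j],[(-0.43+0j), (0.26-0.12j), 0.26+0.12j, (0.38+0j), 0.79+0.00j]]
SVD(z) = [[0.47, 0.08, 0.31, -0.55, 0.62], [-0.47, 0.49, -0.58, -0.33, 0.29], [0.71, -0.02, -0.69, 0.04, -0.15], [-0.14, -0.46, -0.07, -0.75, -0.46], [-0.2, -0.74, -0.29, 0.18, 0.55]] @ diag([1.0147568144121917, 0.8668665169919907, 0.6605269698056299, 0.18628454218769966, 0.11006016910538403]) @ [[0.08, -0.70, -0.65, -0.14, 0.23], [0.25, -0.12, 0.33, 0.49, 0.76], [-0.64, -0.37, 0.09, 0.6, -0.27], [0.47, 0.27, -0.48, 0.61, -0.31], [-0.54, 0.53, -0.48, 0.03, 0.45]]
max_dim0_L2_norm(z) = 0.77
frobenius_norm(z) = 1.50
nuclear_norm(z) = 2.84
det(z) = 0.01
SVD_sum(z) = [[0.04, -0.33, -0.31, -0.07, 0.11], [-0.04, 0.34, 0.31, 0.07, -0.11], [0.06, -0.51, -0.47, -0.1, 0.17], [-0.01, 0.10, 0.09, 0.02, -0.03], [-0.02, 0.14, 0.13, 0.03, -0.05]] + [[0.02, -0.01, 0.02, 0.03, 0.05], [0.11, -0.05, 0.14, 0.21, 0.32], [-0.00, 0.0, -0.01, -0.01, -0.01], [-0.1, 0.05, -0.13, -0.20, -0.3], [-0.16, 0.08, -0.21, -0.31, -0.48]] + [[-0.13, -0.08, 0.02, 0.12, -0.06],[0.25, 0.14, -0.04, -0.23, 0.11],[0.29, 0.17, -0.04, -0.27, 0.13],[0.03, 0.02, -0.0, -0.03, 0.01],[0.12, 0.07, -0.02, -0.12, 0.05]] + [[-0.05,-0.03,0.05,-0.06,0.03],[-0.03,-0.02,0.03,-0.04,0.02],[0.00,0.0,-0.00,0.0,-0.0],[-0.07,-0.04,0.07,-0.09,0.04],[0.02,0.01,-0.02,0.02,-0.01]] + [[-0.04,0.04,-0.03,0.0,0.03], [-0.02,0.02,-0.02,0.0,0.01], [0.01,-0.01,0.01,-0.00,-0.01], [0.03,-0.03,0.02,-0.00,-0.02], [-0.03,0.03,-0.03,0.0,0.03]]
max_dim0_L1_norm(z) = 1.61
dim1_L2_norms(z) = [0.53, 0.75, 0.85, 0.45, 0.7]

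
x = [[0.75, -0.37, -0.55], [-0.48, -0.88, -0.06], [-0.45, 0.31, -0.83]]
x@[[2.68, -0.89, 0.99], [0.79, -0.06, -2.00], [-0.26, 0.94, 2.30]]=[[1.86, -1.16, 0.22], [-1.97, 0.42, 1.15], [-0.75, -0.4, -2.97]]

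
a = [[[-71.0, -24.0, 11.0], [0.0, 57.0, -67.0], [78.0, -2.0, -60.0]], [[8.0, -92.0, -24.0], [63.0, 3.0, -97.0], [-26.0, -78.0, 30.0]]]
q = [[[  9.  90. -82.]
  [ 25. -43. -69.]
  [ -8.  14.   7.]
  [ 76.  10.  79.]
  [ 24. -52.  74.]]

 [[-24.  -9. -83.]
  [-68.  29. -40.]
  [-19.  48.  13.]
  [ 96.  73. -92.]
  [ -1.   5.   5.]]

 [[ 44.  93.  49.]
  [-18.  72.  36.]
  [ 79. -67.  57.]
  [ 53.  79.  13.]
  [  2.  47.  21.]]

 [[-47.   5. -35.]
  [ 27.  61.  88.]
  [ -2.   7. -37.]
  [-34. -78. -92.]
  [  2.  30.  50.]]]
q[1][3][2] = -92.0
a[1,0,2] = -24.0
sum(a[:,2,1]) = -80.0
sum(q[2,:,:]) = 560.0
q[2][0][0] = 44.0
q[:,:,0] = [[9.0, 25.0, -8.0, 76.0, 24.0], [-24.0, -68.0, -19.0, 96.0, -1.0], [44.0, -18.0, 79.0, 53.0, 2.0], [-47.0, 27.0, -2.0, -34.0, 2.0]]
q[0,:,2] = [-82.0, -69.0, 7.0, 79.0, 74.0]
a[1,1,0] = 63.0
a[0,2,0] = 78.0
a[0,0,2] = 11.0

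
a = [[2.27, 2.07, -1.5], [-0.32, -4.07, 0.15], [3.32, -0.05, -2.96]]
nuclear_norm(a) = 9.95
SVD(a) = [[-0.61,0.07,-0.79], [0.44,-0.80,-0.41], [-0.66,-0.60,0.45]] @ diag([5.61329119686069, 4.072207076032498, 0.268684702127128]) @ [[-0.66,-0.54,0.52],[-0.38,0.84,0.38],[-0.64,0.05,-0.76]]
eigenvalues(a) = [0.9, -1.74, -3.92]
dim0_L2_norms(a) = [4.03, 4.57, 3.32]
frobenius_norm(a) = 6.94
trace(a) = -4.76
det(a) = 6.14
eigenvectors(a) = [[-0.76, -0.34, -0.14], [0.03, -0.01, 0.83], [-0.65, -0.94, 0.54]]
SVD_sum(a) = [[2.25, 1.83, -1.78], [-1.64, -1.33, 1.30], [2.46, 2.0, -1.94]] + [[-0.12, 0.25, 0.11], [1.25, -2.73, -1.23], [0.94, -2.05, -0.92]] + [[0.14, -0.01, 0.16], [0.07, -0.01, 0.08], [-0.08, 0.01, -0.09]]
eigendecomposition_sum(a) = [[1.36, 0.57, -0.5],[-0.05, -0.02, 0.02],[1.17, 0.49, -0.43]] + [[0.86,  0.79,  -0.97], [0.03,  0.03,  -0.04], [2.35,  2.15,  -2.64]] + [[0.05, 0.71, -0.03], [-0.3, -4.08, 0.17], [-0.2, -2.69, 0.11]]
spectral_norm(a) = 5.61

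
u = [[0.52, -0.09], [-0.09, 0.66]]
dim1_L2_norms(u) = [0.53, 0.67]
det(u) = 0.34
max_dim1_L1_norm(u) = 0.75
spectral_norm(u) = 0.70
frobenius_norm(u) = 0.85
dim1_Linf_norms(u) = [0.52, 0.66]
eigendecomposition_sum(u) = [[0.38, 0.19], [0.19, 0.09]] + [[0.14, -0.28], [-0.28, 0.57]]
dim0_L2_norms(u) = [0.53, 0.67]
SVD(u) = [[-0.44,0.90], [0.90,0.44]] @ diag([0.7040175425099138, 0.4759824574900861]) @ [[-0.44, 0.9], [0.9, 0.44]]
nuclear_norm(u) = 1.18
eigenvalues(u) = [0.48, 0.7]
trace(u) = 1.18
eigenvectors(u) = [[-0.9, 0.44], [-0.44, -0.9]]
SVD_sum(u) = [[0.14,  -0.28],  [-0.28,  0.57]] + [[0.38,0.19],[0.19,0.09]]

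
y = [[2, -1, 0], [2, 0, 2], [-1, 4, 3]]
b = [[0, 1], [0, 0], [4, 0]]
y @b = [[0, 2], [8, 2], [12, -1]]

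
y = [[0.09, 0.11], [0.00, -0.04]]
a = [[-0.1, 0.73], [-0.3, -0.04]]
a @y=[[-0.01, -0.04],[-0.03, -0.03]]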